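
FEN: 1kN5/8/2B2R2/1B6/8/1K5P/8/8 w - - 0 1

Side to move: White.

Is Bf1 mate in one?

no

After Bf1: black king on b8; in check: no.
Black is not in check, so this cannot be checkmate.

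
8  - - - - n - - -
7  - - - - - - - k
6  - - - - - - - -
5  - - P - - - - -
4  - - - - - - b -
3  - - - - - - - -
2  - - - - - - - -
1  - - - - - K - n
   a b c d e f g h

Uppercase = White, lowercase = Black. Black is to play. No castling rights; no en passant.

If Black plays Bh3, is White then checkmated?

no

After Bh3: white king on f1; in check: yes, from the black bishop on h3.
White has 3 legal replies: Ke2, Kg1, Ke1.
In check but a legal move exists → not checkmate.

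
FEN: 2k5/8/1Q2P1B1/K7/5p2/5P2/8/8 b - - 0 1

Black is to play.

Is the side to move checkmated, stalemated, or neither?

stalemate

Black to move; black king on c8.
In check: no.
King squares — b7: attacked by Qb6; c7: attacked by Qb6; d7: attacked by Pe6; b8: attacked by Qb6; d8: attacked by Qb6.
Legal moves for Black: none.
Not in check and no legal moves → stalemate.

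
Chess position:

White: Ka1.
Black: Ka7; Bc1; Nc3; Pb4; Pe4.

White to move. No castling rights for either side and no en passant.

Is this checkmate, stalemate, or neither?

stalemate

White to move; white king on a1.
In check: no.
King squares — b1: attacked by Nc3; a2: attacked by Nc3; b2: attacked by Bc1.
Legal moves for White: none.
Not in check and no legal moves → stalemate.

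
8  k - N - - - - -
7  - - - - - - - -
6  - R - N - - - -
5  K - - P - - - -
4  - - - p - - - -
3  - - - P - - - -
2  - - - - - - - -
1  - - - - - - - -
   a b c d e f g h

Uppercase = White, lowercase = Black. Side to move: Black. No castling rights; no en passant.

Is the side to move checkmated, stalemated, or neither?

Black to move; black king on a8.
In check: no.
King squares — a7: attacked by Nc8; b7: attacked by Rb6; b8: attacked by Rb6.
Legal moves for Black: none.
Not in check and no legal moves → stalemate.

stalemate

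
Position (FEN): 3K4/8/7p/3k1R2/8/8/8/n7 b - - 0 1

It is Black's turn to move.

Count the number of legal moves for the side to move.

6

Black to move; king on d5.
In check: yes, from the white rook on f5.
Legal moves: Ke6, Kd6, Kc6, Ke4, Kd4, Kc4.
Count: 6.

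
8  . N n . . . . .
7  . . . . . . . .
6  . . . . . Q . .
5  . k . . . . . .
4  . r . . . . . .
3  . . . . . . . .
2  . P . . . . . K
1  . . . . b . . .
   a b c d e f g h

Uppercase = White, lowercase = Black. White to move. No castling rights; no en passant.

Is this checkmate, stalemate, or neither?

neither

White to move; white king on h2.
In check: no.
Legal moves for White include: Nd7, Nc6, Na6, Qh8, Qf8, Qd8, Qg7, Qf7, Qe7, Qh6, Qg6, Qe6, Qd6, Qc6+, Qb6+, Qa6+, Qg5+, Qf5+, ... (list truncated; more exist).
White has legal moves and is not in check → neither.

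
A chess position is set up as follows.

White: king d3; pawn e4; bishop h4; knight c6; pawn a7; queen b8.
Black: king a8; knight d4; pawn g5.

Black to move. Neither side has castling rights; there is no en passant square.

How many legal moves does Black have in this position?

Black to move; king on a8.
In check: yes, from the white queen on b8.
Legal moves: none.
Count: 0.

0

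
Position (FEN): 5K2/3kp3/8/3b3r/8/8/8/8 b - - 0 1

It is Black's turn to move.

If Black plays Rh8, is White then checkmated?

After Rh8: white king on f8; in check: yes, from the black rook on h8.
White has 1 legal reply: Kg7.
In check but a legal move exists → not checkmate.

no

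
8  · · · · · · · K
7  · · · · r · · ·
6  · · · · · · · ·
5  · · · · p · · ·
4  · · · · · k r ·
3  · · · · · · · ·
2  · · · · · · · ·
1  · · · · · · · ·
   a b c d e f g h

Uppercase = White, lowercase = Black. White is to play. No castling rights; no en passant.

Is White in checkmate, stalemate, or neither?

White to move; white king on h8.
In check: no.
King squares — g7: attacked by Rg4; h7: attacked by Re7; g8: attacked by Rg4.
Legal moves for White: none.
Not in check and no legal moves → stalemate.

stalemate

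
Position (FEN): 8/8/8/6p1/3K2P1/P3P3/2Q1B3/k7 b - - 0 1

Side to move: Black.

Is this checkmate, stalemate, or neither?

stalemate

Black to move; black king on a1.
In check: no.
King squares — b1: attacked by Qc2; a2: attacked by Qc2; b2: attacked by Qc2.
Legal moves for Black: none.
Not in check and no legal moves → stalemate.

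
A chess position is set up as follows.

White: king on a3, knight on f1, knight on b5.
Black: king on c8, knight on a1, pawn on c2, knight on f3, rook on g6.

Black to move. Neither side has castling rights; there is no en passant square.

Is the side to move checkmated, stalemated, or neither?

Black to move; black king on c8.
In check: no.
Legal moves for Black include: Kd8, Kb8, Kd7, Kb7, Rg8, Rg7, Rh6, Rf6, Re6, Rd6, Rc6, Rb6, Ra6+, Rg5, Rg4, Rg3, Rg2, Rg1, ... (list truncated; more exist).
Black has legal moves and is not in check → neither.

neither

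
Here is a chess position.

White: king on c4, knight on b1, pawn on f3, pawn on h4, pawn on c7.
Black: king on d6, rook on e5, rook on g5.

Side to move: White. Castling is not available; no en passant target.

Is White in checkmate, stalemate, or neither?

White to move; white king on c4.
In check: no.
Legal moves for White: Kd4, Kb4, Kd3, Kc3, Kb3, Nc3, Na3, Nd2, hxg5, c8=Q, c8=R, c8=B, c8=N+, h5, f4.
White has 15 legal moves and is not in check → neither.

neither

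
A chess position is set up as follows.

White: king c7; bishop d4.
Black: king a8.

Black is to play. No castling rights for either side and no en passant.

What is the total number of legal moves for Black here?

Black to move; king on a8.
In check: no.
Legal moves: none.
Count: 0.

0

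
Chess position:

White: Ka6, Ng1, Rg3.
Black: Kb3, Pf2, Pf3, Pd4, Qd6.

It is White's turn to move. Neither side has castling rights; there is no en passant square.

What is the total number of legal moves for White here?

4

White to move; king on a6.
In check: yes, from the black queen on d6.
Legal moves: Kb7, Ka7, Kb5, Ka5.
Count: 4.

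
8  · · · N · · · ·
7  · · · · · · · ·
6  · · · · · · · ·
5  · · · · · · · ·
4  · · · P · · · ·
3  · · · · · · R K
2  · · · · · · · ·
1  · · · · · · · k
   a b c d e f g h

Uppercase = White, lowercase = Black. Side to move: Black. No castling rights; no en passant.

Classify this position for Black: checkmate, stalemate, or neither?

Black to move; black king on h1.
In check: no.
King squares — g1: attacked by Rg3; g2: attacked by Rg3; h2: attacked by Kh3.
Legal moves for Black: none.
Not in check and no legal moves → stalemate.

stalemate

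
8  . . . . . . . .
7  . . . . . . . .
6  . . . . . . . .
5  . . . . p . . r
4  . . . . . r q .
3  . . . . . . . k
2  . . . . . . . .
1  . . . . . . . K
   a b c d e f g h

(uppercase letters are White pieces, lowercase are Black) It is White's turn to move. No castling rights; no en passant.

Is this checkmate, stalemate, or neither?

stalemate

White to move; white king on h1.
In check: no.
King squares — g1: attacked by Qg4; g2: attacked by Kh3; h2: attacked by Kh3.
Legal moves for White: none.
Not in check and no legal moves → stalemate.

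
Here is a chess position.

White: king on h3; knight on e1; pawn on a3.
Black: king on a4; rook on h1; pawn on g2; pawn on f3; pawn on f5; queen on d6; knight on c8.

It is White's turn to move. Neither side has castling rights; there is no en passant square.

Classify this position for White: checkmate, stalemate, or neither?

checkmate

White to move; white king on h3.
In check: yes, from the black rook on h1.
King squares — g2: attacked by Pf3; h2: attacked by Rh1; g3: attacked by Qd6; g4: attacked by Pf5; h4: attacked by Rh1.
Legal moves for White: none.
In check with no legal moves → checkmate.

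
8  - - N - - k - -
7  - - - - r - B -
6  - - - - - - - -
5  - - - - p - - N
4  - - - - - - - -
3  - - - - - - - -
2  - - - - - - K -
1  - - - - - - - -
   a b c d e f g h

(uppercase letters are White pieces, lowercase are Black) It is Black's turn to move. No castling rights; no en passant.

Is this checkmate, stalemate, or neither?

Black to move; black king on f8.
In check: yes, from the white bishop on g7.
King squares — e7: own rook; f7: available; g7: attacked by Nh5; e8: available; g8: available.
Legal moves for Black: Kg8, Ke8, Kf7, Rxg7+.
Black is in check but has 4 legal moves → neither.

neither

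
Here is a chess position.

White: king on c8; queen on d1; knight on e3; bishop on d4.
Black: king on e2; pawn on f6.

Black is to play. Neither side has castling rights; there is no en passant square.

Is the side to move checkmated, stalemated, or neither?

neither

Black to move; black king on e2.
In check: yes, from the white queen on d1.
King squares — d1: attacked by Ne3; e1: attacked by Qd1; f1: attacked by Qd1; d2: attacked by Qd1; f2: available; d3: attacked by Qd1; e3: attacked by Bd4; f3: attacked by Qd1.
Legal moves for Black: Kf2.
Black is in check but has 1 legal move → neither.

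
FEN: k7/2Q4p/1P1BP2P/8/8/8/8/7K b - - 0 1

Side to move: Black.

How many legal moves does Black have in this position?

Black to move; king on a8.
In check: no.
Legal moves: none.
Count: 0.

0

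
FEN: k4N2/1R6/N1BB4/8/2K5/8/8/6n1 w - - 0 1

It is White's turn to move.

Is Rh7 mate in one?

yes

After Rh7: black king on a8; in check: yes, from the white bishop on c6.
King squares — a7: attacked by Rh7; b7: attacked by Bc6; b8: attacked by Na6.
Black has no legal moves → checkmate.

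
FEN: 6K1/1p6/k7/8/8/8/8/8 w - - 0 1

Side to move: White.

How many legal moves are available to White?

5

White to move; king on g8.
In check: no.
Legal moves: Kh8, Kf8, Kh7, Kg7, Kf7.
Count: 5.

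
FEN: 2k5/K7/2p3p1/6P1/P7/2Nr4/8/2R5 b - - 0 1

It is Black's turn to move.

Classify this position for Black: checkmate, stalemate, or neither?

Black to move; black king on c8.
In check: no.
Legal moves for Black: Kd8, Kd7, Kc7, Rd8, Rd7+, Rd6, Rd5, Rd4, Rh3, Rg3, Rf3, Re3, Rxc3, Rd2, Rd1, c5.
Black has 16 legal moves and is not in check → neither.

neither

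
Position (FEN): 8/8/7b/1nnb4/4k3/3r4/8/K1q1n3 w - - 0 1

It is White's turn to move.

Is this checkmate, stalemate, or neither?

checkmate

White to move; white king on a1.
In check: yes, from the black queen on c1.
King squares — b1: attacked by Qc1; a2: attacked by Bd5; b2: attacked by Qc1.
Legal moves for White: none.
In check with no legal moves → checkmate.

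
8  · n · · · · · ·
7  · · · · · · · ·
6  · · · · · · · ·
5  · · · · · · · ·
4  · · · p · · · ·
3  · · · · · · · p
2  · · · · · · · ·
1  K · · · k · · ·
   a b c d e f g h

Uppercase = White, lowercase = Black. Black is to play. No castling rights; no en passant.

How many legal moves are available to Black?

10

Black to move; king on e1.
In check: no.
Legal moves: Nd7, Nc6, Na6, Kf2, Ke2, Kd2, Kf1, Kd1, d3, h2.
Count: 10.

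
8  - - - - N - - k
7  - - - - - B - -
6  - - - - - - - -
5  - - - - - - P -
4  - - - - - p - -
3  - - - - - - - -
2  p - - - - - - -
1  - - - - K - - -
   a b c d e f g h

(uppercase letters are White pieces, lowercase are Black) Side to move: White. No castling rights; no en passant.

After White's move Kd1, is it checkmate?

After Kd1: black king on h8; in check: no.
Black is not in check, so this cannot be checkmate.

no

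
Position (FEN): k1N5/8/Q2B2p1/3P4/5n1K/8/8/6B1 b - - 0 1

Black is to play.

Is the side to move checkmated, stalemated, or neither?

Black to move; black king on a8.
In check: yes, from the white queen on a6.
King squares — a7: attacked by Bg1; b7: attacked by Qa6; b8: attacked by Bd6.
Legal moves for Black: none.
In check with no legal moves → checkmate.

checkmate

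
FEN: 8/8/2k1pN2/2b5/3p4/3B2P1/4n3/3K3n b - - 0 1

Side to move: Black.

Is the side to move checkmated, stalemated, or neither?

neither

Black to move; black king on c6.
In check: no.
Legal moves for Black include: Kc7, Kb7, Kd6, Kb6, Bf8, Be7, Ba7, Bd6, Bb6, Bb4, Ba3, Nf4, Nexg3, Nc3+, Ng1, Nc1, Nhxg3, Nf2+, ... (list truncated; more exist).
Black has legal moves and is not in check → neither.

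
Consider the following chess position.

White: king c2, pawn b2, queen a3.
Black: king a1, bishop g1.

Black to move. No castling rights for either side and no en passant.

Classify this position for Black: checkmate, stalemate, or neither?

checkmate

Black to move; black king on a1.
In check: yes, from the white queen on a3.
King squares — b1: attacked by Kc2; a2: attacked by Qa3; b2: attacked by Kc2.
Legal moves for Black: none.
In check with no legal moves → checkmate.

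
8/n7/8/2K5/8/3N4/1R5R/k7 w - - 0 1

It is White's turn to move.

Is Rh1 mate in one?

After Rh1: black king on a1; in check: yes, from the white rook on h1.
King squares — b1: attacked by Rh1; a2: attacked by Rb2; b2: attacked by Nd3.
Black has no legal moves → checkmate.

yes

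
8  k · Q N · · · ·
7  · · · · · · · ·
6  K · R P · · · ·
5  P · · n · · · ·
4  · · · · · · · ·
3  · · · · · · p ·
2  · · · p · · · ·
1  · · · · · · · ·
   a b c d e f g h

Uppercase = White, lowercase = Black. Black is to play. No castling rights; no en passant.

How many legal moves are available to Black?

0

Black to move; king on a8.
In check: yes, from the white queen on c8.
Legal moves: none.
Count: 0.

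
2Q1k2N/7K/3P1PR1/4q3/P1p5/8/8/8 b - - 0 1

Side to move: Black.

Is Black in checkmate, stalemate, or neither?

Black to move; black king on e8.
In check: yes, from the white queen on c8.
King squares — d7: attacked by Qc8; e7: attacked by Pd6; f7: attacked by Nh8; d8: attacked by Qc8; f8: attacked by Qc8.
Legal moves for Black: none.
In check with no legal moves → checkmate.

checkmate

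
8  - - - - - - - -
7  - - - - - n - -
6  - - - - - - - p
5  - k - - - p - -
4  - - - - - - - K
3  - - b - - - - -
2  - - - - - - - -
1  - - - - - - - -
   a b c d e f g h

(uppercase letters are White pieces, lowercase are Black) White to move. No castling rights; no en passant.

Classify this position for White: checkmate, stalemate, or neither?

White to move; white king on h4.
In check: no.
Legal moves for White: Kh5, Kh3, Kg3.
White has 3 legal moves and is not in check → neither.

neither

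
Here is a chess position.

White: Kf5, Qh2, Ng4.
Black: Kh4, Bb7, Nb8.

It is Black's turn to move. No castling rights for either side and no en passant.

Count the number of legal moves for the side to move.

0

Black to move; king on h4.
In check: yes, from the white queen on h2.
Legal moves: none.
Count: 0.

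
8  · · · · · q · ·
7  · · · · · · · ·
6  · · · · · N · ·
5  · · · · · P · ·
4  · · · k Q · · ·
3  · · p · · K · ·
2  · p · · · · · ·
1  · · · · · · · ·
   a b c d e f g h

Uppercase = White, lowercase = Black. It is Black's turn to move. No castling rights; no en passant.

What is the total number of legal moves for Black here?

1

Black to move; king on d4.
In check: yes, from the white queen on e4.
Legal moves: Kc5.
Count: 1.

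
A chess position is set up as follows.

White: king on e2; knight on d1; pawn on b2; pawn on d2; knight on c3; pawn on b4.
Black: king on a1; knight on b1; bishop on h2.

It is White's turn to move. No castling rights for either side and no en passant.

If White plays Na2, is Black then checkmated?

After Na2: black king on a1; in check: no.
Black is not in check, so this cannot be checkmate.

no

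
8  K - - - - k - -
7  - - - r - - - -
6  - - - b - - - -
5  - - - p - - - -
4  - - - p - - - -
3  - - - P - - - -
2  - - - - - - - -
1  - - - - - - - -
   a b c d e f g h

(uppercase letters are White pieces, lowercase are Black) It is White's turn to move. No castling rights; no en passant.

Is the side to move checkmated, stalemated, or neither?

White to move; white king on a8.
In check: no.
King squares — a7: attacked by Rd7; b7: attacked by Rd7; b8: attacked by Bd6.
Legal moves for White: none.
Not in check and no legal moves → stalemate.

stalemate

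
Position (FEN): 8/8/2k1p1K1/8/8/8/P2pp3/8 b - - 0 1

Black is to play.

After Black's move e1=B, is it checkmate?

no

After e1=B: white king on g6; in check: no.
White is not in check, so this cannot be checkmate.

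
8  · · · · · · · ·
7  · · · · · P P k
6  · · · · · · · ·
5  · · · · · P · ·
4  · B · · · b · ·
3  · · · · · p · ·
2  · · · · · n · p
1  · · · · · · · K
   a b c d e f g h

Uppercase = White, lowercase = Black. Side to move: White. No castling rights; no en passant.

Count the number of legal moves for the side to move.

White to move; king on h1.
In check: yes, from the black knight on f2.
Legal moves: none.
Count: 0.

0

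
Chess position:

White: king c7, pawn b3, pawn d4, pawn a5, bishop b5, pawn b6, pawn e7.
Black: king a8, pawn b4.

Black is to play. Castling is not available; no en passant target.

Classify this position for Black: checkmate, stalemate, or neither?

stalemate

Black to move; black king on a8.
In check: no.
King squares — a7: attacked by Pb6; b7: attacked by Kc7; b8: attacked by Kc7.
Legal moves for Black: none.
Not in check and no legal moves → stalemate.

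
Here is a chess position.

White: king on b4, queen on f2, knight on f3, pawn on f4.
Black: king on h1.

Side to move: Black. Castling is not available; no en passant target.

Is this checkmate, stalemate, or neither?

stalemate

Black to move; black king on h1.
In check: no.
King squares — g1: attacked by Qf2; g2: attacked by Qf2; h2: attacked by Qf2.
Legal moves for Black: none.
Not in check and no legal moves → stalemate.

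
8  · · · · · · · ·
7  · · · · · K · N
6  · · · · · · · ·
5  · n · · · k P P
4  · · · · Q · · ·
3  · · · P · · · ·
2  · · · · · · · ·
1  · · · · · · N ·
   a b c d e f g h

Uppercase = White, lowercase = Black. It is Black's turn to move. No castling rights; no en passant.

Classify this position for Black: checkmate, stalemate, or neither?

Black to move; black king on f5.
In check: yes, from the white queen on e4.
King squares — e4: attacked by Pd3; f4: attacked by Qe4; g4: attacked by Qe4; e5: attacked by Qe4; g5: attacked by Nh7; e6: attacked by Qe4; f6: attacked by Pg5; g6: attacked by Qe4.
Legal moves for Black: none.
In check with no legal moves → checkmate.

checkmate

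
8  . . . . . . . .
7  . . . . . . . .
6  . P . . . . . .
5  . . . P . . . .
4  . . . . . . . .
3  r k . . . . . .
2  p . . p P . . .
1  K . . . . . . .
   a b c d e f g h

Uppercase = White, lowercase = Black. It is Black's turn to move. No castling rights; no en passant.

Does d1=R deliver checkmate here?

yes

After d1=R: white king on a1; in check: yes, from the black rook on d1.
King squares — b1: attacked by Rd1; a2: attacked by Ra3; b2: attacked by Kb3.
White has no legal moves → checkmate.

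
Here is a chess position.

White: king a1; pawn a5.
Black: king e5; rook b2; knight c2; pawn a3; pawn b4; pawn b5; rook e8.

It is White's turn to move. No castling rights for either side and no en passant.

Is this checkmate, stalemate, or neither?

White to move; white king on a1.
In check: yes, from the black knight on c2.
King squares — b1: attacked by Rb2; a2: attacked by Rb2; b2: attacked by Pa3.
Legal moves for White: none.
In check with no legal moves → checkmate.

checkmate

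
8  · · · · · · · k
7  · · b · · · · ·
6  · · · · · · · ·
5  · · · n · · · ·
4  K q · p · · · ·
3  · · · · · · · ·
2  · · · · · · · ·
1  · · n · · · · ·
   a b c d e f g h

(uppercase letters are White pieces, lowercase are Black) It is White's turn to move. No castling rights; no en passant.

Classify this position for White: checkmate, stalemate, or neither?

checkmate

White to move; white king on a4.
In check: yes, from the black queen on b4.
King squares — a3: attacked by Qb4; b3: attacked by Nc1; b4: attacked by Nd5; a5: attacked by Qb4; b5: attacked by Qb4.
Legal moves for White: none.
In check with no legal moves → checkmate.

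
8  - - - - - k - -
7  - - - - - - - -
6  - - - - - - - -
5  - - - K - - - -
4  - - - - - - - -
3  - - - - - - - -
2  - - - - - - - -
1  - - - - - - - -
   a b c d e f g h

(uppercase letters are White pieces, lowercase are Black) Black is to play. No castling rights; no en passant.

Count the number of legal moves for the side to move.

Black to move; king on f8.
In check: no.
Legal moves: Kg8, Ke8, Kg7, Kf7, Ke7.
Count: 5.

5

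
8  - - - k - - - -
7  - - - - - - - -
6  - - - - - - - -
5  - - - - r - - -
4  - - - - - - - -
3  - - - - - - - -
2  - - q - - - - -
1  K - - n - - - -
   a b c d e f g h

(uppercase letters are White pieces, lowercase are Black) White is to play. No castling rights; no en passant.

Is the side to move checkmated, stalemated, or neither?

stalemate

White to move; white king on a1.
In check: no.
King squares — b1: attacked by Qc2; a2: attacked by Qc2; b2: attacked by Nd1.
Legal moves for White: none.
Not in check and no legal moves → stalemate.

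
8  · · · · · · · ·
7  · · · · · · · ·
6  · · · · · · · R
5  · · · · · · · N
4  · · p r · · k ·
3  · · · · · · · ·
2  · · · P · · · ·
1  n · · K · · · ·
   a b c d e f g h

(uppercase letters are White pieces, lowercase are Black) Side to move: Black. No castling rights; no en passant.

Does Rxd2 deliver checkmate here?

no

After Rxd2: white king on d1; in check: yes, from the black rook on d2.
White has 3 legal replies: Kxd2, Ke1, Kc1.
In check but a legal move exists → not checkmate.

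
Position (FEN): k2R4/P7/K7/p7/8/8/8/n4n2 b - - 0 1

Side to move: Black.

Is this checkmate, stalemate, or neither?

Black to move; black king on a8.
In check: yes, from the white rook on d8.
King squares — a7: attacked by Ka6; b7: attacked by Ka6; b8: attacked by Pa7.
Legal moves for Black: none.
In check with no legal moves → checkmate.

checkmate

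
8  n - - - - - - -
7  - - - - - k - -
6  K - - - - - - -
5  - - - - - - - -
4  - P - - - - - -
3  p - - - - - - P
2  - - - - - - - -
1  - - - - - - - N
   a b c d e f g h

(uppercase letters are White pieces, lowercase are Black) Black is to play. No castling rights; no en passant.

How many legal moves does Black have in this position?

11

Black to move; king on f7.
In check: no.
Legal moves: Nc7+, Nb6, Kg8, Kf8, Ke8, Kg7, Ke7, Kg6, Kf6, Ke6, a2.
Count: 11.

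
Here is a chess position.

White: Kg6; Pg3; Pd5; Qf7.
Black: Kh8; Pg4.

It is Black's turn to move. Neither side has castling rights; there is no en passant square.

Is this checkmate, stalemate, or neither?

stalemate

Black to move; black king on h8.
In check: no.
King squares — g7: attacked by Kg6; h7: attacked by Kg6; g8: attacked by Qf7.
Legal moves for Black: none.
Not in check and no legal moves → stalemate.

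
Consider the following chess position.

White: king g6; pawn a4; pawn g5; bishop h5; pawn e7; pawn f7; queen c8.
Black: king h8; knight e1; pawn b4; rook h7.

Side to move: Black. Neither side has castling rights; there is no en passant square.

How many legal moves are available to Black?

Black to move; king on h8.
In check: yes, from the white queen on c8.
Legal moves: none.
Count: 0.

0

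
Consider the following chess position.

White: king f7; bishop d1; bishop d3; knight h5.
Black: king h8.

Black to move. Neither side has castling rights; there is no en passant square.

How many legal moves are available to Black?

Black to move; king on h8.
In check: no.
Legal moves: none.
Count: 0.

0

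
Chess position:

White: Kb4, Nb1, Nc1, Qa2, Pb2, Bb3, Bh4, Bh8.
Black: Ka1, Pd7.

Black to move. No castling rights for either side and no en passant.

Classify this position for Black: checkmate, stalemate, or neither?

checkmate

Black to move; black king on a1.
In check: yes, from the white queen on a2.
King squares — b1: attacked by Qa2; a2: attacked by Nc1; b2: attacked by Qa2.
Legal moves for Black: none.
In check with no legal moves → checkmate.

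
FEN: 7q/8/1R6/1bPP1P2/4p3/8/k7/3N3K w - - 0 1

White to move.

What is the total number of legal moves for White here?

3

White to move; king on h1.
In check: yes, from the black queen on h8.
Legal moves: Kg2, Kg1, Rh6.
Count: 3.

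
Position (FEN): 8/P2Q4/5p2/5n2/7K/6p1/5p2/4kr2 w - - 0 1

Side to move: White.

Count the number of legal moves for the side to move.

White to move; king on h4.
In check: yes, from the black knight on f5.
Legal moves: Kh5, Kg4, Kh3, Qxf5.
Count: 4.

4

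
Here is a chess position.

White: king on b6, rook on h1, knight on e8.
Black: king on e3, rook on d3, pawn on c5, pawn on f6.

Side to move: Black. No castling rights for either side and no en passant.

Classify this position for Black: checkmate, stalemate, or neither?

Black to move; black king on e3.
In check: no.
Legal moves for Black include: Kf4, Ke4, Kd4, Kf3, Kf2, Ke2, Kd2, Rd8, Rd7, Rd6+, Rd5, Rd4, Rc3, Rb3+, Ra3, Rd2, Rd1, f5, ... (list truncated; more exist).
Black has legal moves and is not in check → neither.

neither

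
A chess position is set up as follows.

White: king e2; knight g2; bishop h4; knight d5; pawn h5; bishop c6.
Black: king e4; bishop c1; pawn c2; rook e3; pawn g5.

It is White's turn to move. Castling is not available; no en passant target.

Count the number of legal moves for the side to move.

4

White to move; king on e2.
In check: yes, from the black rook on e3.
Legal moves: Kf2, Kf1, Ndxe3+, Ngxe3.
Count: 4.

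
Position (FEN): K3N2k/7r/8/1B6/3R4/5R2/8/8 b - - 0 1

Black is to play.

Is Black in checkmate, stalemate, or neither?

Black to move; black king on h8.
In check: no.
Legal moves for Black: Kg8, Rg7, Rf7, Re7, Rd7, Rc7, Rb7, Ra7+, Rh6, Rh5, Rh4, Rh3, Rh2, Rh1.
Black has 14 legal moves and is not in check → neither.

neither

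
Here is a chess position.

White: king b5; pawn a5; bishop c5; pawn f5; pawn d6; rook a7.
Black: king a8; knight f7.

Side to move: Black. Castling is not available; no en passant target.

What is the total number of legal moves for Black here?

1

Black to move; king on a8.
In check: yes, from the white rook on a7.
Legal moves: Kb8.
Count: 1.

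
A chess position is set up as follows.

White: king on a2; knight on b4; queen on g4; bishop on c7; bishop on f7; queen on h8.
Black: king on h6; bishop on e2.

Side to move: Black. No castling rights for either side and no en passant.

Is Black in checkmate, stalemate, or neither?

Black to move; black king on h6.
In check: yes, from the white queen on h8.
King squares — g5: attacked by Qg4; h5: attacked by Qg4; g6: attacked by Qg4; g7: attacked by Qg4; h7: attacked by Qh8.
Legal moves for Black: none.
In check with no legal moves → checkmate.

checkmate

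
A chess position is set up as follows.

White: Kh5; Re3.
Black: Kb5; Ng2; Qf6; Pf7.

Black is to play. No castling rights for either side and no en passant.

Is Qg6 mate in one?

After Qg6: white king on h5; in check: yes, from the black queen on g6.
King squares — g4: attacked by Qg6; h4: attacked by Ng2; g5: attacked by Qg6; g6: attacked by Pf7; h6: attacked by Qg6.
White has no legal moves → checkmate.

yes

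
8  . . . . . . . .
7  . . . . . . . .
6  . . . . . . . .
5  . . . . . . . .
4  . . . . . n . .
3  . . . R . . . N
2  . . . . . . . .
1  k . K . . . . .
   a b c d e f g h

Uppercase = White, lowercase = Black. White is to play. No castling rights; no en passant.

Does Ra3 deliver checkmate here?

yes

After Ra3: black king on a1; in check: yes, from the white rook on a3.
King squares — b1: attacked by Kc1; a2: attacked by Ra3; b2: attacked by Kc1.
Black has no legal moves → checkmate.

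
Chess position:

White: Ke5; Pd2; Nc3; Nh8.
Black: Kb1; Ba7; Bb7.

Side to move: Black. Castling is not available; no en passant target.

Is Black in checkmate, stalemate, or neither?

Black to move; black king on b1.
In check: yes, from the white knight on c3.
King squares — a1: available; c1: available; a2: attacked by Nc3; b2: available; c2: available.
Legal moves for Black: Kc2, Kb2, Kc1, Ka1.
Black is in check but has 4 legal moves → neither.

neither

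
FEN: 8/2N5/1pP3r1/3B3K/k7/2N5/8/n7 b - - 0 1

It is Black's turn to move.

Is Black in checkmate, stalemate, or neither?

neither

Black to move; black king on a4.
In check: yes, from the white knight on c3.
King squares — a3: available; b3: attacked by Bd5; b4: available; a5: available; b5: attacked by Nc3.
Legal moves for Black: Ka5, Kb4, Ka3.
Black is in check but has 3 legal moves → neither.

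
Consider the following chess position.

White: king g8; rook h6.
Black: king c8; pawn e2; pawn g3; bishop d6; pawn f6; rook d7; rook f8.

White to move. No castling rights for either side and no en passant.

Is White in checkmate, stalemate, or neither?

White to move; white king on g8.
In check: yes, from the black rook on f8.
King squares — f7: attacked by Rd7; g7: attacked by Rd7; h7: attacked by Rd7; f8: attacked by Bd6; h8: attacked by Rf8.
Legal moves for White: none.
In check with no legal moves → checkmate.

checkmate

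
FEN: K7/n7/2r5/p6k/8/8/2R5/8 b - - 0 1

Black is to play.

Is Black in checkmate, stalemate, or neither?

neither

Black to move; black king on h5.
In check: no.
Legal moves for Black include: Nc8, Nb5, Rc8+, Rc7, Rh6, Rg6, Rf6, Re6, Rd6, Rb6, Ra6, Rc5, Rc4, Rc3, Rxc2, Kh6, Kg6, Kg5, ... (list truncated; more exist).
Black has legal moves and is not in check → neither.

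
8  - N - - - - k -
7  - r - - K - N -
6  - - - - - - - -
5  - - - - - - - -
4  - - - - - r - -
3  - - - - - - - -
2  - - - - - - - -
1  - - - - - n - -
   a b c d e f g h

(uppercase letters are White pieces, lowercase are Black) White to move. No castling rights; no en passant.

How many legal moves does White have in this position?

5

White to move; king on e7.
In check: yes, from the black rook on b7.
Legal moves: Ke8, Kd8, Ke6, Kd6, Nd7.
Count: 5.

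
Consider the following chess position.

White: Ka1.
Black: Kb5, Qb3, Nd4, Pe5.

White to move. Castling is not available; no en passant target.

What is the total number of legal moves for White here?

White to move; king on a1.
In check: no.
Legal moves: none.
Count: 0.

0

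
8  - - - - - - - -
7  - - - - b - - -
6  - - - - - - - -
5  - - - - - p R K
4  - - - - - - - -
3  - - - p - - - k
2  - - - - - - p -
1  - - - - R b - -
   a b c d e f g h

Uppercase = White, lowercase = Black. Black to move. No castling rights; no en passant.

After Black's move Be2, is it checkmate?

After Be2: white king on h5; in check: yes, from the black bishop on e2.
White has 4 legal replies: Kh6, Kg6, Rg4, Rxe2.
In check but a legal move exists → not checkmate.

no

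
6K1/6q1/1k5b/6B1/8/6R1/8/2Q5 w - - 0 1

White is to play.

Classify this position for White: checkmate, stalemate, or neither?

White to move; white king on g8.
In check: yes, from the black queen on g7.
King squares — f7: attacked by Qg7; g7: attacked by Bh6; h7: attacked by Qg7; f8: attacked by Qg7; h8: attacked by Qg7.
Legal moves for White: none.
In check with no legal moves → checkmate.

checkmate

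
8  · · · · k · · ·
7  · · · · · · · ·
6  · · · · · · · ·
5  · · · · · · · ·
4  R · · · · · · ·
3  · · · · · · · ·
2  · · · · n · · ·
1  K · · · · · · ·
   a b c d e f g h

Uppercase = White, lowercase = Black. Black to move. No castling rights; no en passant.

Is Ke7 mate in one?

After Ke7: white king on a1; in check: no.
White is not in check, so this cannot be checkmate.

no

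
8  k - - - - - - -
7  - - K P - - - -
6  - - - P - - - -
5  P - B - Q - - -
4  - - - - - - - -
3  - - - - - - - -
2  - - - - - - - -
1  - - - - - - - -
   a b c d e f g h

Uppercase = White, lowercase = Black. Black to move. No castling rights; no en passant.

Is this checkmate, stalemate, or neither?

stalemate

Black to move; black king on a8.
In check: no.
King squares — a7: attacked by Bc5; b7: attacked by Kc7; b8: attacked by Kc7.
Legal moves for Black: none.
Not in check and no legal moves → stalemate.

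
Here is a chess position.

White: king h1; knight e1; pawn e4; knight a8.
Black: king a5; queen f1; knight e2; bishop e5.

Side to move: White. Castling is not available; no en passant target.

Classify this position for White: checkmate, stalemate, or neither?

White to move; white king on h1.
In check: yes, from the black queen on f1.
King squares — g1: attacked by Qf1; g2: attacked by Qf1; h2: attacked by Be5.
Legal moves for White: none.
In check with no legal moves → checkmate.

checkmate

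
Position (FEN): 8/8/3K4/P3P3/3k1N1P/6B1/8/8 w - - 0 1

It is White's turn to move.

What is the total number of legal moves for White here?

White to move; king on d6.
In check: no.
Legal moves: Ke7, Kd7, Kc7, Ke6, Kc6, Ng6, Ne6+, Nh5, Nd5, Nh3, Nd3, Ng2, Ne2+, Bh2, Bf2+, Be1, e6, a6, h5.
Count: 19.

19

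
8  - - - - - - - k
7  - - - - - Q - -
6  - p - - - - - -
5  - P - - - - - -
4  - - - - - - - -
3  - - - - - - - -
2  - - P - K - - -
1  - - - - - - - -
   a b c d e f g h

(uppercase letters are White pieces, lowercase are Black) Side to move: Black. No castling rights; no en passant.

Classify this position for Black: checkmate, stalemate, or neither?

Black to move; black king on h8.
In check: no.
King squares — g7: attacked by Qf7; h7: attacked by Qf7; g8: attacked by Qf7.
Legal moves for Black: none.
Not in check and no legal moves → stalemate.

stalemate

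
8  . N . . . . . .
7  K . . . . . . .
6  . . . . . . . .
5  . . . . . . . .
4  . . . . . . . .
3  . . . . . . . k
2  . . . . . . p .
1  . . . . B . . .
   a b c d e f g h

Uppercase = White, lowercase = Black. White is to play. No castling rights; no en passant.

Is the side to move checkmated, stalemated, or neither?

White to move; white king on a7.
In check: no.
Legal moves for White: Nd7, Nc6, Na6, Ka8, Kb7, Kb6, Ka6, Ba5, Bh4, Bb4, Bg3, Bc3, Bf2, Bd2.
White has 14 legal moves and is not in check → neither.

neither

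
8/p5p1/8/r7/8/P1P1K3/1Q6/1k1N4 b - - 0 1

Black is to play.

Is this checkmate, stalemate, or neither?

Black to move; black king on b1.
In check: yes, from the white queen on b2.
King squares — a1: attacked by Qb2; c1: attacked by Qb2; a2: attacked by Qb2; b2: attacked by Nd1; c2: attacked by Qb2.
Legal moves for Black: none.
In check with no legal moves → checkmate.

checkmate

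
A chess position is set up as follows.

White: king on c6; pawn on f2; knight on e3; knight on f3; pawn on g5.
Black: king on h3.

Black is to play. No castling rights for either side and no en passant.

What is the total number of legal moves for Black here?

0

Black to move; king on h3.
In check: no.
Legal moves: none.
Count: 0.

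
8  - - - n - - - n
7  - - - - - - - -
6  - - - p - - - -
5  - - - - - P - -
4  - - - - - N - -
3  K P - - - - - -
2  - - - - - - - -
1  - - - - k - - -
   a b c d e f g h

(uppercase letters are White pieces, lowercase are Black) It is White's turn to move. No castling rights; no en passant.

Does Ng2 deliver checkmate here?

no

After Ng2: black king on e1; in check: yes, from the white knight on g2.
Black has 5 legal replies: Kf2, Ke2, Kd2, Kf1, Kd1.
In check but a legal move exists → not checkmate.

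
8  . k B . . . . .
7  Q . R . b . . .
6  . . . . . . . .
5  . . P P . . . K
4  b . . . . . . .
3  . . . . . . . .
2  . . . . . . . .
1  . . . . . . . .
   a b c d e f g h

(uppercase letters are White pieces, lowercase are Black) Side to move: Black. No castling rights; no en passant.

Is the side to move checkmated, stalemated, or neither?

Black to move; black king on b8.
In check: yes, from the white queen on a7.
King squares — a7: attacked by Rc7; b7: attacked by Qa7; c7: attacked by Qa7; a8: attacked by Qa7; c8: attacked by Rc7.
Legal moves for Black: none.
In check with no legal moves → checkmate.

checkmate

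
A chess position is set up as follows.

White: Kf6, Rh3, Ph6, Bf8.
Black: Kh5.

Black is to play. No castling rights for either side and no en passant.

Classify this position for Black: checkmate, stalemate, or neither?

neither

Black to move; black king on h5.
In check: yes, from the white rook on h3.
Legal moves for Black: Kg4.
Black is in check but has 1 legal move → neither.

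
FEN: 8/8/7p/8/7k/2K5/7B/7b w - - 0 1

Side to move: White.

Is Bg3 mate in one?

no

After Bg3: black king on h4; in check: yes, from the white bishop on g3.
Black has 5 legal replies: Kh5, Kg5, Kg4, Kh3, Kxg3.
In check but a legal move exists → not checkmate.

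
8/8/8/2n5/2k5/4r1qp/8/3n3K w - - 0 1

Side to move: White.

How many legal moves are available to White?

White to move; king on h1.
In check: no.
Legal moves: none.
Count: 0.

0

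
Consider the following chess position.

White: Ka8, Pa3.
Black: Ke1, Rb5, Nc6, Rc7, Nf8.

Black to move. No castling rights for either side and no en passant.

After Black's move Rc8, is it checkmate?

After Rc8: white king on a8; in check: yes, from the black rook on c8.
King squares — a7: attacked by Nc6; b7: attacked by Rb5; b8: attacked by Rb5.
White has no legal moves → checkmate.

yes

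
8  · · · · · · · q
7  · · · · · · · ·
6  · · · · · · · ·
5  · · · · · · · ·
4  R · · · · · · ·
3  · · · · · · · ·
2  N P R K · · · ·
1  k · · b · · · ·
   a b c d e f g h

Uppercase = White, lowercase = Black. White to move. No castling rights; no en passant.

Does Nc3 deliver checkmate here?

After Nc3: black king on a1; in check: yes, from the white rook on a4.
King squares — b1: attacked by Nc3; a2: attacked by Nc3; b2: attacked by Rc2.
Black has no legal moves → checkmate.

yes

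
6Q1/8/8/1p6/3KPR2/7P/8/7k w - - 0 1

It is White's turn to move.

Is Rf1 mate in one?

no

After Rf1: black king on h1; in check: yes, from the white rook on f1.
Black has 1 legal reply: Kh2.
In check but a legal move exists → not checkmate.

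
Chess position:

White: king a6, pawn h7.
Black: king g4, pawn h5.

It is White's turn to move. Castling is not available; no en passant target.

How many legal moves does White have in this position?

White to move; king on a6.
In check: no.
Legal moves: Kb7, Ka7, Kb6, Kb5, Ka5, h8=Q, h8=R, h8=B, h8=N.
Count: 9.

9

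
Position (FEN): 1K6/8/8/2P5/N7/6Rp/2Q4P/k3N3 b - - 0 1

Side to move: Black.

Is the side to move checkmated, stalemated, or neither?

stalemate

Black to move; black king on a1.
In check: no.
King squares — b1: attacked by Qc2; a2: attacked by Qc2; b2: attacked by Qc2.
Legal moves for Black: none.
Not in check and no legal moves → stalemate.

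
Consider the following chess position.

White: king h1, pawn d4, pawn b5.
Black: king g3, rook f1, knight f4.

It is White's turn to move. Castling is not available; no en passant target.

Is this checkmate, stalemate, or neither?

checkmate

White to move; white king on h1.
In check: yes, from the black rook on f1.
King squares — g1: attacked by Rf1; g2: attacked by Kg3; h2: attacked by Kg3.
Legal moves for White: none.
In check with no legal moves → checkmate.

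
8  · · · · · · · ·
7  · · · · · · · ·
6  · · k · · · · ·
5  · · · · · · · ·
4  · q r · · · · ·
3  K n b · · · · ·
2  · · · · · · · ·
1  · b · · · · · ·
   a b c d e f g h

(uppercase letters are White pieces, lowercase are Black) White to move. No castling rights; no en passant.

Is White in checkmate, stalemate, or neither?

checkmate

White to move; white king on a3.
In check: yes, from the black queen on b4.
King squares — a2: attacked by Bb1; b2: attacked by Bc3; b3: attacked by Qb4; a4: attacked by Qb4; b4: attacked by Bc3.
Legal moves for White: none.
In check with no legal moves → checkmate.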